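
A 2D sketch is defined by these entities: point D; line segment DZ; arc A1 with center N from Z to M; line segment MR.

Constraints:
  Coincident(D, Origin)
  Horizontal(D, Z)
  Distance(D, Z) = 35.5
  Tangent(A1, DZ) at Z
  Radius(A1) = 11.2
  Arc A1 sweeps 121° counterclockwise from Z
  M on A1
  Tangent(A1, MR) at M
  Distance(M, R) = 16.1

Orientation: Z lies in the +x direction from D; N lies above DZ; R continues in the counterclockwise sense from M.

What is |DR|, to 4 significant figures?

47.97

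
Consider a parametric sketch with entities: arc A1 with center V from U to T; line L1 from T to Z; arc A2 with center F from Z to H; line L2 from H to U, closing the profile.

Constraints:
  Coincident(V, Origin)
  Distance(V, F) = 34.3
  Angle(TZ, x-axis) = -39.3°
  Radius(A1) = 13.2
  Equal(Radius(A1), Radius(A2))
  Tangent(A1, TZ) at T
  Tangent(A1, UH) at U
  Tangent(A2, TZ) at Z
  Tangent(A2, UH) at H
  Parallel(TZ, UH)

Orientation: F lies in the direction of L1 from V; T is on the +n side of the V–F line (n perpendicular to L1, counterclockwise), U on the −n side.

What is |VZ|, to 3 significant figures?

36.8

The slot axis is L1's direction at -39.3°, so u = (cos -39.3°, sin -39.3°) = (0.774, -0.633) and n = (−sin -39.3°, cos -39.3°) = (0.633, 0.774). V is at the origin and F lies 34.3 along u from V, so F = 34.3·u = (26.5, -21.7). Tangency of A1 to both parallel lines with radius 13.2 puts T and U at V ± 13.2·n: T = (8.36, 10.2), U = (-8.36, -10.2). Equal radii place Z and H the same way about F: Z = F + 13.2·n = (34.9, -11.5), H = F − 13.2·n = (18.2, -31.9). Then |VZ| = |Z − V| = 36.8.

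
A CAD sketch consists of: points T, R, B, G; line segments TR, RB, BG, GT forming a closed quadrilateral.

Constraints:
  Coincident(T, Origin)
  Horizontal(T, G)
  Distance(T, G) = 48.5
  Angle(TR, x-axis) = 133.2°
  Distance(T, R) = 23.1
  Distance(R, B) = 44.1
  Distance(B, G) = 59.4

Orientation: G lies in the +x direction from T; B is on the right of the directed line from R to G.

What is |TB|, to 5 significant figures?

26.373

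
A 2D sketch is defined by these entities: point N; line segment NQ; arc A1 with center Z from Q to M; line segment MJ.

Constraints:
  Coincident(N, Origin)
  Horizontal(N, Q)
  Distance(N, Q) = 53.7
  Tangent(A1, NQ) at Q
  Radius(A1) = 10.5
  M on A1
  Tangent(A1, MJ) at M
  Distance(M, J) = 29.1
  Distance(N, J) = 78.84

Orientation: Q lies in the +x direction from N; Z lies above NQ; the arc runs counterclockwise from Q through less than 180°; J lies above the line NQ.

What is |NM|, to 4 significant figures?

64.56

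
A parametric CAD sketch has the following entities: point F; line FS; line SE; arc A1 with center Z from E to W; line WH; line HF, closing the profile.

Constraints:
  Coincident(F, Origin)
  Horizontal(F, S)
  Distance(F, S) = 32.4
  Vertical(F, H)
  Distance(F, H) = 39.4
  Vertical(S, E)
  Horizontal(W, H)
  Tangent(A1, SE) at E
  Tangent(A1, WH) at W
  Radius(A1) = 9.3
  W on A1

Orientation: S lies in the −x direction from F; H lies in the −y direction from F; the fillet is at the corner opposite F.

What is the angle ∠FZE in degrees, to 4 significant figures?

127.5°

F is at the origin; F and S share the same y with |FS| = 32.4 and S on the −x side, so S = (-32.40, 0.000). FH is vertical with |FH| = 39.4 and H on the −y side, so H = (0.000, -39.40). The virtual corner opposite F is at (-32.40, -39.40). Tangency of A1 to SE means the radius ZE is perpendicular to SE and tangency of A1 to WH means the radius ZW is perpendicular to WH, with radius 9.3, so the center Z sits 9.3 in from both sides at Z = (-23.10, -30.10). That places the tangent points at E = (-32.40, -30.10) on SE and W = (-23.10, -39.40) on WH. Then cos ∠FZE = ZF·ZE / (|ZF||ZE|), giving 127.5°.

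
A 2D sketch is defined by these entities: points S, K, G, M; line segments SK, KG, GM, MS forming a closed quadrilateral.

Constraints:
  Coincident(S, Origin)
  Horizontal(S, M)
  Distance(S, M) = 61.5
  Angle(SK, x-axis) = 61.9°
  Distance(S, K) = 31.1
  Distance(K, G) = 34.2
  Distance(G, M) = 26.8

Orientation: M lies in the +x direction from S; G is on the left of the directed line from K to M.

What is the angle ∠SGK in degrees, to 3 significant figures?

32.4°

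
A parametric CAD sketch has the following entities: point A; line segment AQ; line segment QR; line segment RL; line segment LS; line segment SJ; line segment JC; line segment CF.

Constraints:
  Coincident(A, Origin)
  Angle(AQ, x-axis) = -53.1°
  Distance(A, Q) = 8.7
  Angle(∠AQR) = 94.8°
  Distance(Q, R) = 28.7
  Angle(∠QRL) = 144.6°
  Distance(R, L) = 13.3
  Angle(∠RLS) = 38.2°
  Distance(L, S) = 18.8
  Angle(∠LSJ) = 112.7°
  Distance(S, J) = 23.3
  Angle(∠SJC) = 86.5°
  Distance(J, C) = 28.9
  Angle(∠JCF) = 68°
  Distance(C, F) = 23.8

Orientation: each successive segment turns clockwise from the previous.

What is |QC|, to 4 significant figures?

44.14

A is at the origin; AQ runs at -53.1° with length 8.7, so Q = (5.224, -6.957). ∠AQR = 94.8° gives QR at -138.3° from the x-axis; with |QR| = 28.7, R = (-16.20, -26.05). ∠QRL = 144.6° gives RL at -173.7° from the x-axis; with |RL| = 13.3, L = (-29.42, -27.51). ∠RLS = 38.2° gives LS at 44.50° from the x-axis; with |LS| = 18.8, S = (-16.02, -14.33). ∠LSJ = 112.7° gives SJ at -22.80° from the x-axis; with |SJ| = 23.3, J = (5.464, -23.36). ∠SJC = 86.5° gives JC at -116.3° from the x-axis; with |JC| = 28.9, C = (-7.341, -49.27). Then |QC| = |C − Q| = 44.14.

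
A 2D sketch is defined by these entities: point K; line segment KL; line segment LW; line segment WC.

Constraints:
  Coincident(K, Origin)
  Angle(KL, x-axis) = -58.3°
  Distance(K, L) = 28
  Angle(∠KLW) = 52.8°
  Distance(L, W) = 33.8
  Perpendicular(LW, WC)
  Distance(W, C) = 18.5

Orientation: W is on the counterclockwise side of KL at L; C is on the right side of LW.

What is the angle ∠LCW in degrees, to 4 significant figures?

61.31°

∠KLW = 52.8°, so LW runs at -58.3° + (180° − 52.8°) = 68.90° from the x-axis; with |LW| = 33.8, W = L + 33.8·(cos 68.90°, sin 68.90°) = (26.88, 7.711). LW is perpendicular to WC; with |WC| = 18.5 on the right of LW, C = W + 18.5·(0.9330, -0.3600) = (44.14, 1.051). Then cos ∠LCW = CL·CW / (|CL||CW|), giving 61.31°.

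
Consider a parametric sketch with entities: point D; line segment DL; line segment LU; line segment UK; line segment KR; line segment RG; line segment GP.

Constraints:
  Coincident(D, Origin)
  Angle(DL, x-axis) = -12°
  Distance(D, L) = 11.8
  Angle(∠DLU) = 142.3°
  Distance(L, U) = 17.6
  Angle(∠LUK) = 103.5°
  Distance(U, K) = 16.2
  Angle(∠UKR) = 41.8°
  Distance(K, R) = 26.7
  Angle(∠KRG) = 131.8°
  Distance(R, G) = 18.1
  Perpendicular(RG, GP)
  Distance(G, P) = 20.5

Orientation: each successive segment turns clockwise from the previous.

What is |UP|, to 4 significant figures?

19.94

D is at the origin; DL runs at -12.0° with length 11.8, so L = (11.54, -2.453). ∠DLU = 142.3° gives LU at -49.70° from the x-axis; with |LU| = 17.6, U = (22.93, -15.88). ∠LUK = 103.5° gives UK at -126.2° from the x-axis; with |UK| = 16.2, K = (13.36, -28.95). ∠UKR = 41.8° gives KR at 95.60° from the x-axis; with |KR| = 26.7, R = (10.75, -2.377). ∠KRG = 131.8° gives RG at 47.40° from the x-axis; with |RG| = 18.1, G = (23.00, 10.95). The perpendicularity gives GP at right angles to RG, so GP runs at -42.60°; with |GP| = 20.5, P = (38.09, -2.929). Then |UP| = |P − U| = 19.94.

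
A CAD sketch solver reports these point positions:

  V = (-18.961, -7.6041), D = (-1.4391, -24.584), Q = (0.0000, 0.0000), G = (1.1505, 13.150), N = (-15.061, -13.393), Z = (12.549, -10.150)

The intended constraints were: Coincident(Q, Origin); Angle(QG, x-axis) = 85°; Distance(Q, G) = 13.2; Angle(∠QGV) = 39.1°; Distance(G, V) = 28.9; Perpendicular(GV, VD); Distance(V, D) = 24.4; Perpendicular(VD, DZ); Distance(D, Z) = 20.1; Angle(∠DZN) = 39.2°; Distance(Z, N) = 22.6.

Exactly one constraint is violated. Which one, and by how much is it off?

Distance(Z, N) = 22.6 — off by 5.20.

Q = (0.00, 0.00) ✓; QG at 85.00° ✓; |QG| = 13.20 ✓; ∠QGV = 39.10° ✓; |GV| = 28.90 ✓; ∠(GV, VD) = 90.00° ✓; |VD| = 24.40 ✓; ∠(VD, DZ) = 90.00° ✓; |DZ| = 20.10 ✓; ∠DZN = 39.20° ✓; |ZN| = 27.80 ✗.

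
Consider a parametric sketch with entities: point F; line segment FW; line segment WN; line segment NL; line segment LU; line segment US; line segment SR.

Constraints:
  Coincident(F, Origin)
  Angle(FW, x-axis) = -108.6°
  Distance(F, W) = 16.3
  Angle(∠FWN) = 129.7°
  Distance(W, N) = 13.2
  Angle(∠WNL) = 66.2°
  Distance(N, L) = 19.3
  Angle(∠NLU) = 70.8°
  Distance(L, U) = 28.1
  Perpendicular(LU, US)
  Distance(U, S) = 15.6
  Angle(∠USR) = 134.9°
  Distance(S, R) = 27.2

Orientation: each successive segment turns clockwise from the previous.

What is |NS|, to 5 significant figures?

21.911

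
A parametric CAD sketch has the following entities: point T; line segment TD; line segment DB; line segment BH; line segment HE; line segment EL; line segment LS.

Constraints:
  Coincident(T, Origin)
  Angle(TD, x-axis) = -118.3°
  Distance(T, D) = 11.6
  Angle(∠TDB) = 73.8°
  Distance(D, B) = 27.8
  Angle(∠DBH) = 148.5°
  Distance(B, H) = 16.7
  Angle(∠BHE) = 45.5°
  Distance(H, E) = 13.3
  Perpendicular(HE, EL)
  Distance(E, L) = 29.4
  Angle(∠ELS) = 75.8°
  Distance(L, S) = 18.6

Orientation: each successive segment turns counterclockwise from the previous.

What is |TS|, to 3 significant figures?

46.5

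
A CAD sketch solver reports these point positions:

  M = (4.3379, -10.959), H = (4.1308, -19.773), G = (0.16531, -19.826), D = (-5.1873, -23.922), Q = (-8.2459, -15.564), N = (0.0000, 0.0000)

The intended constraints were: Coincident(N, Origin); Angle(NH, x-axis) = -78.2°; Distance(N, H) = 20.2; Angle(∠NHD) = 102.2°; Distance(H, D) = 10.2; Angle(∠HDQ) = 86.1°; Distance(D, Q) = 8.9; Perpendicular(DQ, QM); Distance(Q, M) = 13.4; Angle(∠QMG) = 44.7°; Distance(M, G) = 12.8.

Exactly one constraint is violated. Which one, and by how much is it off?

Distance(M, G) = 12.8 — off by 3.00.

N = (0.00, 0.00) ✓; NH at -78.20° ✓; |NH| = 20.20 ✓; ∠NHD = 102.2° ✓; |HD| = 10.20 ✓; ∠HDQ = 86.10° ✓; |DQ| = 8.900 ✓; ∠(DQ, QM) = 90.00° ✓; |QM| = 13.40 ✓; ∠QMG = 44.70° ✓; |MG| = 9.800 ✗.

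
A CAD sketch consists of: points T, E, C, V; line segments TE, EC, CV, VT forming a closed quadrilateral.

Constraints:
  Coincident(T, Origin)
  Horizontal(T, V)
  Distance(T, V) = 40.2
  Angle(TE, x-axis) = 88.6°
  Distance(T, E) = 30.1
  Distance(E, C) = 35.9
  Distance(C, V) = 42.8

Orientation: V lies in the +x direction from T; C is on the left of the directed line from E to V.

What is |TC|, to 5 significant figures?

54.644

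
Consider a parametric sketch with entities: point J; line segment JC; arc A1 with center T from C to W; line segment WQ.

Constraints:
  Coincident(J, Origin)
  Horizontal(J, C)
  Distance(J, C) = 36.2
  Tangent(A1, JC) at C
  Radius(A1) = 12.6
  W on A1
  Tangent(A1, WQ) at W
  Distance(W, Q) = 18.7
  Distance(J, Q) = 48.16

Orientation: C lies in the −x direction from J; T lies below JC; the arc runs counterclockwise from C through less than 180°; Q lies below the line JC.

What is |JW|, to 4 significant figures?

50.20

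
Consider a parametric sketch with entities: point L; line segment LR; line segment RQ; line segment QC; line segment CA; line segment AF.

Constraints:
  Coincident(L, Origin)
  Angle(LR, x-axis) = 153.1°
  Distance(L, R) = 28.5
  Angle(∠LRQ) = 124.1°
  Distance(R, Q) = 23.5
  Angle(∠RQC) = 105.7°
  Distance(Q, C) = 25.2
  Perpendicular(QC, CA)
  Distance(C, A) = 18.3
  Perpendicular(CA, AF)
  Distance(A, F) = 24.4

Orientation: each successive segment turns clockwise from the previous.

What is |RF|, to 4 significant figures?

8.363

L is at the origin; LR runs at 153.1° with length 28.5, so R = (-25.42, 12.89). ∠LRQ = 124.1° gives RQ at 97.20° from the x-axis; with |RQ| = 23.5, Q = (-28.36, 36.21). ∠RQC = 105.7° gives QC at 22.90° from the x-axis; with |QC| = 25.2, C = (-5.148, 46.02). QC is perpendicular to CA, so CA runs at -67.10°; with |CA| = 18.3, A = (1.973, 29.16). CA is perpendicular to AF, so AF runs at -157.1°; with |AF| = 24.4, F = (-20.50, 19.66). Then |RF| = |F − R| = 8.363.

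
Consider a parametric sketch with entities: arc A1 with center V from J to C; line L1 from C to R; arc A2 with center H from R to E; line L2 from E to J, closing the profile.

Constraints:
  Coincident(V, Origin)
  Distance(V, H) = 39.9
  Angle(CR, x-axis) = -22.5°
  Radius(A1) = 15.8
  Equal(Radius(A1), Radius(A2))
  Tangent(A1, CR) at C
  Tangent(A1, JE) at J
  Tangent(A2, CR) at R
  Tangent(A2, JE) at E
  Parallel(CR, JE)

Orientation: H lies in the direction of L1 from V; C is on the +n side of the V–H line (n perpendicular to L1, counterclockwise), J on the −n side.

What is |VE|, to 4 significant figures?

42.91

The slot axis is L1's direction at -22.5°, so u = (cos -22.5°, sin -22.5°) = (0.9239, -0.3827) and n = (−sin -22.5°, cos -22.5°) = (0.3827, 0.9239). V is at the origin and H lies 39.9 along u from V, so H = 39.9·u = (36.86, -15.27). Tangency of A1 to both parallel lines with radius 15.8 puts C and J at V ± 15.8·n: C = (6.046, 14.60), J = (-6.046, -14.60). Equal radii place R and E the same way about H: R = H + 15.8·n = (42.91, -0.6718), E = H − 15.8·n = (30.82, -29.87). Then |VE| = |E − V| = 42.91.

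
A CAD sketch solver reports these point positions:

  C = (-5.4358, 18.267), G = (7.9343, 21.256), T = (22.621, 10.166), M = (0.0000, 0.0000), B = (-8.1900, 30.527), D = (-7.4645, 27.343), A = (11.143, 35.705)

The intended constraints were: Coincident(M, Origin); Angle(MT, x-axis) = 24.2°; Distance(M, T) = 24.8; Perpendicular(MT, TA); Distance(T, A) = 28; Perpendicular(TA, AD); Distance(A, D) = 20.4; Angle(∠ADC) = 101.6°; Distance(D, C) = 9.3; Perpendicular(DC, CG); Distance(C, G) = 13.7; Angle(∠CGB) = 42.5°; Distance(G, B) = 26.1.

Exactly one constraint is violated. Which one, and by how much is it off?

Distance(G, B) = 26.1 — off by 7.50.

M = (0.00, 0.00) ✓; MT at 24.20° ✓; |MT| = 24.80 ✓; ∠(MT, TA) = 90.00° ✓; |TA| = 28.00 ✓; ∠(TA, AD) = 90.00° ✓; |AD| = 20.40 ✓; ∠ADC = 101.6° ✓; |DC| = 9.300 ✓; ∠(DC, CG) = 90.00° ✓; |CG| = 13.70 ✓; ∠CGB = 42.50° ✓; |GB| = 18.60 ✗.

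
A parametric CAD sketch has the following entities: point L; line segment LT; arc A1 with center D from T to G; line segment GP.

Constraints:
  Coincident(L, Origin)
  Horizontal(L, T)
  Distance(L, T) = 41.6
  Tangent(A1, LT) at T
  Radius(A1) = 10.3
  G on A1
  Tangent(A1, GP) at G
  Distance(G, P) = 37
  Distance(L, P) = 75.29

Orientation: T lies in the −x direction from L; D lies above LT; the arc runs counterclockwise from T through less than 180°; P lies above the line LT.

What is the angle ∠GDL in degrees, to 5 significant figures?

61.277°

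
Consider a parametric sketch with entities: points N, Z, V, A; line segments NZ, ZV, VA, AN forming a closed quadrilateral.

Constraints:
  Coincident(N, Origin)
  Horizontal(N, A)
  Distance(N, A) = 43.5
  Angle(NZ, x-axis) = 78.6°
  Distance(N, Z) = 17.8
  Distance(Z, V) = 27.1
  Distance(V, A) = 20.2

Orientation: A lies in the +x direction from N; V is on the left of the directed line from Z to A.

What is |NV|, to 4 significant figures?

34.26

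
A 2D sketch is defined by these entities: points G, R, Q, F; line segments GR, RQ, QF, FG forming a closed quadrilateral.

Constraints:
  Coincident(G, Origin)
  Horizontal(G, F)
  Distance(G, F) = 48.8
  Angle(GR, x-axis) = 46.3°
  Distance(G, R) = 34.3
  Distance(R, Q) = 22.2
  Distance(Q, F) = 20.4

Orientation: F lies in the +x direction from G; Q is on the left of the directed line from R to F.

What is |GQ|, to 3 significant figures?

49.7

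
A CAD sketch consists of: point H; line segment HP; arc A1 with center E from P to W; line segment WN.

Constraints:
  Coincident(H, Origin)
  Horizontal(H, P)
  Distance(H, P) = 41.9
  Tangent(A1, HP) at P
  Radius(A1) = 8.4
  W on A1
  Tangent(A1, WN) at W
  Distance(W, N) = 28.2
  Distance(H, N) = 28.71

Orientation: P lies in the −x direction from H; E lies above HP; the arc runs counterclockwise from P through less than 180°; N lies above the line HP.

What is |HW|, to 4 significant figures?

35.83

H is at the origin; HP is horizontal with |HP| = 41.9 and P on the −x side, so P = (-41.90, 0.000). Tangency of A1 to HP means the radius EP is perpendicular to HP, so E = P + (0, 8.4) = (-41.90, 8.400). Since EW ⟂ WN (tangency), |EN| = √(8.4² + 28.2²) = 29.42 regardless of where W sits on A1. So N lies on both circle(H, 28.71) and circle(E, 29.42); the above-HP intersection is N = (-16.60, 23.42). W is the foot of the tangent from N: W = (-35.73, 2.703).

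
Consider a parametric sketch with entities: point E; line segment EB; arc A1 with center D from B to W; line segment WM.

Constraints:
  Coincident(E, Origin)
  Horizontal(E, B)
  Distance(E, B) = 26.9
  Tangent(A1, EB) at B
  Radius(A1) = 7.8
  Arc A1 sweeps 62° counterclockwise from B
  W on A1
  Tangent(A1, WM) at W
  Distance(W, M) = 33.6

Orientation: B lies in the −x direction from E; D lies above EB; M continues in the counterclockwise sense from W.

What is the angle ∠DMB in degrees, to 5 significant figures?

7.2335°

On A1, B sits at bearing -90° from D; a 62° counterclockwise sweep puts W at bearing -28°, so W = D + 7.8·(cos -28°, sin -28°) = (-20.013, 4.1381). The tangent condition forces DW to be normal to WM, so WM runs along (−sin -28°, cos -28°); with |WM| = 33.6, M = (-4.2388, 33.805). Then cos ∠DMB = MD·MB / (|MD||MB|), giving 7.2335°.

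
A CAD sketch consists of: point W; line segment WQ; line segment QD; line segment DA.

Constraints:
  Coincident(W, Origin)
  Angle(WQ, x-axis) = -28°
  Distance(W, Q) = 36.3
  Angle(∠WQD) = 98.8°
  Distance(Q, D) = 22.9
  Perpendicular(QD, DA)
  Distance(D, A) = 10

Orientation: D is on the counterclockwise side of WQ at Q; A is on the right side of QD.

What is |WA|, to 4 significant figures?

53.98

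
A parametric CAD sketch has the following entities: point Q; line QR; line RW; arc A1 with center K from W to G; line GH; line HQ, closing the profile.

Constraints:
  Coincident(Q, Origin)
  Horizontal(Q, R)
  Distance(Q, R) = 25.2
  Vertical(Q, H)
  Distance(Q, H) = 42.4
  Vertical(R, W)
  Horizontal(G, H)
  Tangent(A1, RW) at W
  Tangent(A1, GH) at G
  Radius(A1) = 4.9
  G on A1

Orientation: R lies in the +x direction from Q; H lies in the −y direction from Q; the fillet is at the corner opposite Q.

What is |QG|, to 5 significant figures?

47.009

Q is at the origin; Q and R share the same y with |QR| = 25.2 and R on the +x side, so R = (25.200, 0.0000). Q and H share the same x with |QH| = 42.4 and H on the −y side, so H = (0.0000, -42.400). The virtual corner opposite Q is at (25.200, -42.400). The tangent condition forces KW to be normal to RW and tangency of A1 to GH means the radius KG is perpendicular to GH, with radius 4.9, so the center K sits 4.9 in from both sides at K = (20.300, -37.500). That places the tangent points at W = (25.200, -37.500) on RW and G = (20.300, -42.400) on GH. Then |QG| = |G − Q| = 47.009.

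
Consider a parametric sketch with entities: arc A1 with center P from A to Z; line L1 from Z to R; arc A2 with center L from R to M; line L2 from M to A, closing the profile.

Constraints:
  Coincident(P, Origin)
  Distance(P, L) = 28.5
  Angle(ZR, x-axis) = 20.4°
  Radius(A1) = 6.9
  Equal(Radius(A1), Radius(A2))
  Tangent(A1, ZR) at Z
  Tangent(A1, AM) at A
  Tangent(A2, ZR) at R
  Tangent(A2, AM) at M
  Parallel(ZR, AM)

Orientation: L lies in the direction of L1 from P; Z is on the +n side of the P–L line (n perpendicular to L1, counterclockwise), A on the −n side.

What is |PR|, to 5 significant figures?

29.323

The slot axis is L1's direction at 20.4°, so u = (cos 20.4°, sin 20.4°) = (0.93728, 0.34857) and n = (−sin 20.4°, cos 20.4°) = (-0.34857, 0.93728). P is at the origin and L lies 28.5 along u from P, so L = 28.5·u = (26.713, 9.9343). Tangency of A1 to both parallel lines with radius 6.9 puts Z and A at P ± 6.9·n: Z = (-2.4051, 6.4672), A = (2.4051, -6.4672). Equal radii place R and M the same way about L: R = L + 6.9·n = (24.307, 16.402), M = L − 6.9·n = (29.118, 3.4671). Then |PR| = |R − P| = 29.323.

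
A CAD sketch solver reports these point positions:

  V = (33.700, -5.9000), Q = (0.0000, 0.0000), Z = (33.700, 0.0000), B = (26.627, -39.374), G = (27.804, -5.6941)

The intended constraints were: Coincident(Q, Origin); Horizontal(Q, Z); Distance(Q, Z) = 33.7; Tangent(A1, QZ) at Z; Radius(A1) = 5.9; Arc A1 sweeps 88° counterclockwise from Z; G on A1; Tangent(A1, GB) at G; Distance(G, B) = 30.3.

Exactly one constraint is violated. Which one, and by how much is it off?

Distance(G, B) = 30.3 — off by 3.40.

Q = (0.00, 0.00) ✓; Q.y = 0.00, Z.y = 0.00 ✓; |QZ| = 33.70 ✓; ∠(VZ, ZQ) = 90.00° ✓; |VZ| = 5.900 ✓; bearing(V→G) − bearing(V→Z) = 88.00° ✓; |VG| = 5.900 ✓; ∠(VG, GB) = 90.00° ✓; |GB| = 33.70 ✗.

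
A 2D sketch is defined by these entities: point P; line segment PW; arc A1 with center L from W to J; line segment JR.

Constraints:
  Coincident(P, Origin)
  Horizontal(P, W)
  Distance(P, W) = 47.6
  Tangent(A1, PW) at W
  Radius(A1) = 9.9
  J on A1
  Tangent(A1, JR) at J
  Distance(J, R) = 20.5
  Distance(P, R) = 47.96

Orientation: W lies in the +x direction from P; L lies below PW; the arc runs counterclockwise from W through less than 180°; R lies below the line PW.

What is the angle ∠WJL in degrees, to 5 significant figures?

45.606°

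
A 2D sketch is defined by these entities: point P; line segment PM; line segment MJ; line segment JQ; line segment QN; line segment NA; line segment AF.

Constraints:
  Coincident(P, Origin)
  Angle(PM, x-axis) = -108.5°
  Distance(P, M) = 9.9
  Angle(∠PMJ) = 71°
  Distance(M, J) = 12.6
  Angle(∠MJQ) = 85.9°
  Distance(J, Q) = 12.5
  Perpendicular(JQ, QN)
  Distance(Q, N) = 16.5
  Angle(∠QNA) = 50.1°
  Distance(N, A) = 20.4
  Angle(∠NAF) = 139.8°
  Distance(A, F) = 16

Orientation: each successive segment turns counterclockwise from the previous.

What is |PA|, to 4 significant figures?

14.17

JQ is perpendicular to QN, so QN runs at -175.4°; with |QN| = 16.5, N = (-7.991, 1.858). ∠QNA = 50.1° gives NA at -45.50° from the x-axis; with |NA| = 20.4, A = (6.307, -12.69). Then |PA| = |A − P| = 14.17.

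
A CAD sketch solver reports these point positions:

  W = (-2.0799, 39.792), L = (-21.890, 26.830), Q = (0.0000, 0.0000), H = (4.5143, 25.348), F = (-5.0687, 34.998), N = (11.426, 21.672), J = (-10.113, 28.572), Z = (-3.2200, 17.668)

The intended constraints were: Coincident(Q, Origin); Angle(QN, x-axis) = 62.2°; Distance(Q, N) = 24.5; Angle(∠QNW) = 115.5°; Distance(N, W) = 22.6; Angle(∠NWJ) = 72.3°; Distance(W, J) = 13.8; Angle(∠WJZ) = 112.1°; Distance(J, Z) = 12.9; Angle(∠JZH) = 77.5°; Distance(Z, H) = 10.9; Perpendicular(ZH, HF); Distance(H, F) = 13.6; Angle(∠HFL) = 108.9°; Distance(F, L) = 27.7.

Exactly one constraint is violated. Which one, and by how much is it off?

Distance(F, L) = 27.7 — off by 9.00.

Q = (0.00, 0.00) ✓; QN at 62.20° ✓; |QN| = 24.50 ✓; ∠QNW = 115.5° ✓; |NW| = 22.60 ✓; ∠NWJ = 72.30° ✓; |WJ| = 13.80 ✓; ∠WJZ = 112.1° ✓; |JZ| = 12.90 ✓; ∠JZH = 77.50° ✓; |ZH| = 10.90 ✓; ∠(ZH, HF) = 90.00° ✓; |HF| = 13.60 ✓; ∠HFL = 108.9° ✓; |FL| = 18.70 ✗.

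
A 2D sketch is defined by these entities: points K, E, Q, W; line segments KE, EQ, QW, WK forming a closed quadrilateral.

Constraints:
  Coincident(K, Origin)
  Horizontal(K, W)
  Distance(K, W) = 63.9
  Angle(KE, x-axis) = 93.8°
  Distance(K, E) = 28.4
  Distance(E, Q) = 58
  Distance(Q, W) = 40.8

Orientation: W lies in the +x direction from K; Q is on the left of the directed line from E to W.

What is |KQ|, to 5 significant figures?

67.873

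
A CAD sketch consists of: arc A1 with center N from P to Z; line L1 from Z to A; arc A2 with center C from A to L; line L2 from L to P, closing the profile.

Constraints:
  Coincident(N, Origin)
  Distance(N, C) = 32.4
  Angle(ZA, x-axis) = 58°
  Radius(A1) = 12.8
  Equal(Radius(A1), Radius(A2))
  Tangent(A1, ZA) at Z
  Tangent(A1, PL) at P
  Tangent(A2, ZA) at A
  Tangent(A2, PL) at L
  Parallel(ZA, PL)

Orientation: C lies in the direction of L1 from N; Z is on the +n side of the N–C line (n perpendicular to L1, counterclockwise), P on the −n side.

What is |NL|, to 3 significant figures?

34.8

The slot axis is L1's direction at 58.0°, so u = (cos 58.0°, sin 58.0°) = (0.530, 0.848) and n = (−sin 58.0°, cos 58.0°) = (-0.848, 0.530). N is at the origin and C lies 32.4 along u from N, so C = 32.4·u = (17.2, 27.5). Tangency of A1 to both parallel lines with radius 12.8 puts Z and P at N ± 12.8·n: Z = (-10.9, 6.78), P = (10.9, -6.78). Equal radii place A and L the same way about C: A = C + 12.8·n = (6.31, 34.3), L = C − 12.8·n = (28.0, 20.7). Then |NL| = |L − N| = 34.8.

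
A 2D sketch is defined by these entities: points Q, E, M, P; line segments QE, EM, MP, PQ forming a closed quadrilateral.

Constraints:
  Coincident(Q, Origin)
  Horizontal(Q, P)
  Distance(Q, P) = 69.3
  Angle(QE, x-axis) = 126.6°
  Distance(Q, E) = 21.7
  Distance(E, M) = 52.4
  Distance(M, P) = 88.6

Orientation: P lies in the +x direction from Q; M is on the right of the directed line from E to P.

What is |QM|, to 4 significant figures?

37.01

Checks: |EM| = 52.40 ✓; |MP| = 88.60 ✓.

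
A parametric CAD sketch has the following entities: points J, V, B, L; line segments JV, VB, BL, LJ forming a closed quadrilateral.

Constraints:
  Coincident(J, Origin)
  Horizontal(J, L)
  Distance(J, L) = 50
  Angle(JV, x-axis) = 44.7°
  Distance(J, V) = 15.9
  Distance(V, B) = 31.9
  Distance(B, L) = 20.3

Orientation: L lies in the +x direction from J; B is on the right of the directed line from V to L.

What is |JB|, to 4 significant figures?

35.47

J is at the origin; J and L share the same y with |JL| = 50.0 and L in +x, so L = (50.0, 0). JV runs at 44.7° with |JV| = 15.9, so V = (11.30, 11.18). B is determined by |VB| = 31.9 and |BL| = 20.3 together: it lies at the intersection of circle(V, 31.9) and circle(L, 20.3). With |VL| = 40.28, the foot of the radical line on VL is 27.66 from V and the perpendicular offset is √(31.9² − 27.66²) = 15.90. Taking the right-of-VL solution: B = (33.46, -11.77).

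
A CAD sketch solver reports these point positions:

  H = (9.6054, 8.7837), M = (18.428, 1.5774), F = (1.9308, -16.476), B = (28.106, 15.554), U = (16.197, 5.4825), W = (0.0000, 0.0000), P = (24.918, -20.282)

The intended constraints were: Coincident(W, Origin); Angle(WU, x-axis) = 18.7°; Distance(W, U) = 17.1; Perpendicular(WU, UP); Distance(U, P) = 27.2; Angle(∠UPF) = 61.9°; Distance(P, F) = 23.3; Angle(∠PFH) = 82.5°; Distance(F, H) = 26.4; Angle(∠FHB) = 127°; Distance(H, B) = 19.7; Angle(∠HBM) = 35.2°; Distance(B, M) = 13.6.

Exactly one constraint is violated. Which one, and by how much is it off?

Distance(B, M) = 13.6 — off by 3.40.

W = (0.00, 0.00) ✓; WU at 18.70° ✓; |WU| = 17.10 ✓; ∠(WU, UP) = 90.00° ✓; |UP| = 27.20 ✓; ∠UPF = 61.90° ✓; |PF| = 23.30 ✓; ∠PFH = 82.50° ✓; |FH| = 26.40 ✓; ∠FHB = 127.0° ✓; |HB| = 19.70 ✓; ∠HBM = 35.20° ✓; |BM| = 17.00 ✗.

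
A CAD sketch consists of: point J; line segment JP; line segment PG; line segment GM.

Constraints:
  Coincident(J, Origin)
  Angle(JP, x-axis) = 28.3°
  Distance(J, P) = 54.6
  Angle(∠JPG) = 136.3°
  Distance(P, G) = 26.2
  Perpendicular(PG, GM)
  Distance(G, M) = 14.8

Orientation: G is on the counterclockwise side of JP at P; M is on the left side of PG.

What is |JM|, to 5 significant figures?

69.559

J is at the origin; JP runs at 28.3° with length 54.6, so P = 54.6·(cos 28.3°, sin 28.3°) = (48.074, 25.885). ∠JPG = 136.3°, so PG runs at 28.3° + (180° − 136.3°) = 72.000° from the x-axis; with |PG| = 26.2, G = P + 26.2·(cos 72.000°, sin 72.000°) = (56.170, 50.803). The perpendicularity gives GM at right angles to PG; with |GM| = 14.8 on the left of PG, M = G + 14.8·(-0.95106, 0.30902) = (42.095, 55.376). Then |JM| = |M − J| = 69.559.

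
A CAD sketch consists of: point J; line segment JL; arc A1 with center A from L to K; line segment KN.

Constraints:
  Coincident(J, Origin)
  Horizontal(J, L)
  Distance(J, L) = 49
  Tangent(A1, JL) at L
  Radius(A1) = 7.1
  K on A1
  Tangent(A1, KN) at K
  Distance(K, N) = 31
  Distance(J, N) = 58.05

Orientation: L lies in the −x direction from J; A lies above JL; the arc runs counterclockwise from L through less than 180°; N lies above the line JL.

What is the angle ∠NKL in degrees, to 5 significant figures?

133.52°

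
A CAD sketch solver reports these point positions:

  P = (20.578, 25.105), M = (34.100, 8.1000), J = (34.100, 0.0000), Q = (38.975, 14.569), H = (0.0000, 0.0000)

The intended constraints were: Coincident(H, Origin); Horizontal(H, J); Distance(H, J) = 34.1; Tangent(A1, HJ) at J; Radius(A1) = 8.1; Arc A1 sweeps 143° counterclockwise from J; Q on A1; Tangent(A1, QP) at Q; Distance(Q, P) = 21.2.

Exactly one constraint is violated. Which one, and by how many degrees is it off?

Tangent(A1, QP) at Q — off by 7.20°.

H = (0.00, 0.00) ✓; H.y = 0.00, J.y = 0.00 ✓; |HJ| = 34.10 ✓; ∠(MJ, JH) = 90.00° ✓; |MJ| = 8.100 ✓; bearing(M→Q) − bearing(M→J) = 143.0° ✓; |MQ| = 8.100 ✓; ∠(MQ, QP) = 82.80° ✗; |QP| = 21.20 ✓.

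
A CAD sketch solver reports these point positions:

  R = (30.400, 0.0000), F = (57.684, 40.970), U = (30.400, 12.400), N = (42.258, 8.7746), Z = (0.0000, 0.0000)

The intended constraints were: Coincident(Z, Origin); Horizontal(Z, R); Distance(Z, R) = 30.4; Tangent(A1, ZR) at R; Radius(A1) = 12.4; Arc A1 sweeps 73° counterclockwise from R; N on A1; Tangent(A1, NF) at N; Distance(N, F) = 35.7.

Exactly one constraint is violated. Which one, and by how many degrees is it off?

Tangent(A1, NF) at N — off by 8.60°.

Z = (0.00, 0.00) ✓; Z.y = 0.00, R.y = 0.00 ✓; |ZR| = 30.40 ✓; ∠(UR, RZ) = 90.00° ✓; |UR| = 12.40 ✓; bearing(U→N) − bearing(U→R) = 73.00° ✓; |UN| = 12.40 ✓; ∠(UN, NF) = 98.60° ✗; |NF| = 35.70 ✓.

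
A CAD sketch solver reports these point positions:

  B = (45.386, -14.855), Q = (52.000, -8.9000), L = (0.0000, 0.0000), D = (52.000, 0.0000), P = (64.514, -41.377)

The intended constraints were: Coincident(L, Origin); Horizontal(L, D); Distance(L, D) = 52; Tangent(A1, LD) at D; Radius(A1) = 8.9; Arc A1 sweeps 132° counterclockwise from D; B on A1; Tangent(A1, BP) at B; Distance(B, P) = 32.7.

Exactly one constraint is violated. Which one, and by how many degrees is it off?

Tangent(A1, BP) at B — off by 6.20°.

L = (0.00, 0.00) ✓; L.y = 0.00, D.y = 0.00 ✓; |LD| = 52.00 ✓; ∠(QD, DL) = 90.00° ✓; |QD| = 8.900 ✓; bearing(Q→B) − bearing(Q→D) = 132.0° ✓; |QB| = 8.900 ✓; ∠(QB, BP) = 96.20° ✗; |BP| = 32.70 ✓.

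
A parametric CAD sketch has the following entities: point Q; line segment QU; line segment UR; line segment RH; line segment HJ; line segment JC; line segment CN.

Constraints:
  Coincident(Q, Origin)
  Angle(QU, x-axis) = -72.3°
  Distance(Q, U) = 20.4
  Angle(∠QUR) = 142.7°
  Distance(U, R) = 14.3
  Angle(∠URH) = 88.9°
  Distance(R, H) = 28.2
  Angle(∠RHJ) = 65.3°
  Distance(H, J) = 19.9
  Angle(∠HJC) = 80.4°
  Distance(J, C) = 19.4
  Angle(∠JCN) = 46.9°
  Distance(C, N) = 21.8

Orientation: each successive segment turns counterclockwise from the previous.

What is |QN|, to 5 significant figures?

30.440

Q is at the origin; QU runs at -72.3° with length 20.4, so U = (6.2023, -19.434). ∠QUR = 142.7° gives UR at -35.000° from the x-axis; with |UR| = 14.3, R = (17.916, -27.636). ∠URH = 88.9° gives RH at 56.100° from the x-axis; with |RH| = 28.2, H = (33.645, -4.2301). ∠RHJ = 65.3° gives HJ at 170.80° from the x-axis; with |HJ| = 19.9, J = (14.001, -1.0485). ∠HJC = 80.4° gives JC at -89.600° from the x-axis; with |JC| = 19.4, C = (14.136, -20.448). ∠JCN = 46.9° gives CN at 43.500° from the x-axis; with |CN| = 21.8, N = (29.949, -5.4419). Then |QN| = |N − Q| = 30.440.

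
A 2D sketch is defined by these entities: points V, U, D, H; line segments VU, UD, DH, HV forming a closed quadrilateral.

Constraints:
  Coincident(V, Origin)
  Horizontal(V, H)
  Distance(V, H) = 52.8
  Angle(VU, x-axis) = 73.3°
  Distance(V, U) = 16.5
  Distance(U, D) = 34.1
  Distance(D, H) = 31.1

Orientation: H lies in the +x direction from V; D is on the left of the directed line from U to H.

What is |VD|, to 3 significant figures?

45.7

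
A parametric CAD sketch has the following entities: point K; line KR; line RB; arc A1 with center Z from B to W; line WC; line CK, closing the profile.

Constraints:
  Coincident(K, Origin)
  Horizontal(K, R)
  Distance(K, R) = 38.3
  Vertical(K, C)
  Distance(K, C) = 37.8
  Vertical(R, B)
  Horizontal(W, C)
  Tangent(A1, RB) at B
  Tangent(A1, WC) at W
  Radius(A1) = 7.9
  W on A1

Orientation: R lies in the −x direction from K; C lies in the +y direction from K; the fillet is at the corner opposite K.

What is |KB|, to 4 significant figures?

48.59

K is at the origin; KR is horizontal with |KR| = 38.3 and R on the −x side, so R = (-38.30, 0.000). K and C share the same x with |KC| = 37.8 and C on the +y side, so C = (0.000, 37.80). The virtual corner opposite K is at (-38.30, 37.80). A1 meets RB tangentially, so ZB is at right angles to RB and the tangent condition forces ZW to be normal to WC, with radius 7.9, so the center Z sits 7.9 in from both sides at Z = (-30.40, 29.90). That places the tangent points at B = (-38.30, 29.90) on RB and W = (-30.40, 37.80) on WC. Then |KB| = |B − K| = 48.59.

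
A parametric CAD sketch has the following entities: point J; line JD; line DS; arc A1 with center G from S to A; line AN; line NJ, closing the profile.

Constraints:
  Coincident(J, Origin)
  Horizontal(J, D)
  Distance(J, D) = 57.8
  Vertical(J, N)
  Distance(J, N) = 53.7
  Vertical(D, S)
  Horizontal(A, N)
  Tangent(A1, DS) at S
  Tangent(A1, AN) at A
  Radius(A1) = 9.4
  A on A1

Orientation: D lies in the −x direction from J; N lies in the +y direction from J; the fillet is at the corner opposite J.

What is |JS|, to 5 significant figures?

72.824

J is at the origin; JD is horizontal with |JD| = 57.8 and D on the −x side, so D = (-57.800, 0.0000). JN is vertical with |JN| = 53.7 and N on the +y side, so N = (0.0000, 53.700). The virtual corner opposite J is at (-57.800, 53.700). A1 meets DS tangentially, so GS is at right angles to DS and the tangent condition forces GA to be normal to AN, with radius 9.4, so the center G sits 9.4 in from both sides at G = (-48.400, 44.300). That places the tangent points at S = (-57.800, 44.300) on DS and A = (-48.400, 53.700) on AN. Then |JS| = |S − J| = 72.824.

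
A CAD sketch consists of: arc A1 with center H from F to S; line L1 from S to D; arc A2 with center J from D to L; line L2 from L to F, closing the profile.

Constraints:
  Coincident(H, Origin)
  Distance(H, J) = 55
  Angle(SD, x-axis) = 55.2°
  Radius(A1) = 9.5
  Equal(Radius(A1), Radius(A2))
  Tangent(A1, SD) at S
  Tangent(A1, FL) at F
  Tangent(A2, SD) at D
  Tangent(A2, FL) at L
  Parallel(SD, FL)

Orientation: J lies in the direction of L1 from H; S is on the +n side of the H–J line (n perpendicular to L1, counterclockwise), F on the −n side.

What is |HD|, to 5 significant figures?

55.814

Tangency of A1 to both parallel lines with radius 9.5 puts S and F at H ± 9.5·n: S = (-7.8009, 5.4218), F = (7.8009, -5.4218). Equal radii place D and L the same way about J: D = J + 9.5·n = (23.588, 50.585), L = J − 9.5·n = (39.190, 39.741). Then |HD| = |D − H| = 55.814.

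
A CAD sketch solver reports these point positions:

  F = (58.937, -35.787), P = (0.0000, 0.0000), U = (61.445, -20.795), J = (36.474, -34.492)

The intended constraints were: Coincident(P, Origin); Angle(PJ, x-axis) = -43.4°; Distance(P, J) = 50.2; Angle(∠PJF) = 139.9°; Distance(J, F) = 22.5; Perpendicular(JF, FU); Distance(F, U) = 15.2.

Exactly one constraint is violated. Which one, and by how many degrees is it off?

Perpendicular(JF, FU) — off by 6.20°.

P = (0.00, 0.00) ✓; PJ at -43.40° ✓; |PJ| = 50.20 ✓; ∠PJF = 139.9° ✓; |JF| = 22.50 ✓; ∠(JF, FU) = 83.80° ✗; |FU| = 15.20 ✓.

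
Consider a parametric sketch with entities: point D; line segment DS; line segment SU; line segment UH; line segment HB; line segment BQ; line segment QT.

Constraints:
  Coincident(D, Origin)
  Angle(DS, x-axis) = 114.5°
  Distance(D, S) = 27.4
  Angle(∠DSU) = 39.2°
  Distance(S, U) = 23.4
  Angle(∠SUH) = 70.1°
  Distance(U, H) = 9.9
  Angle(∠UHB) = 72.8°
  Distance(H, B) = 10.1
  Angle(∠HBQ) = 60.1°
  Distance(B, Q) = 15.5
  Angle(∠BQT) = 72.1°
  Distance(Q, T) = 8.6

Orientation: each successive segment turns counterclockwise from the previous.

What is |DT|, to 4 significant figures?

12.95

∠HBQ = 60.1° gives BQ at -127.7° from the x-axis; with |BQ| = 15.5, Q = (-20.77, 0.2701). ∠BQT = 72.1° gives QT at -19.80° from the x-axis; with |QT| = 8.6, T = (-12.68, -2.643). Then |DT| = |T − D| = 12.95.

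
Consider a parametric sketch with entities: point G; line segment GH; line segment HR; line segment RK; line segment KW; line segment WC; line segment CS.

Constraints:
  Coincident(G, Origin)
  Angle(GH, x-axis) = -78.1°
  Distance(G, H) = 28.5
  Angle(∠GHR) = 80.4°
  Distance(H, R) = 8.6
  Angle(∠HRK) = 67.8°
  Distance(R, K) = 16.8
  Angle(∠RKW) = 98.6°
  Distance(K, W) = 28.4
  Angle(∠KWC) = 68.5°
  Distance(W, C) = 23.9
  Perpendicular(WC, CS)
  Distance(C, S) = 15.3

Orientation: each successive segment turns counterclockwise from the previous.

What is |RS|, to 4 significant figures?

7.917

G is at the origin; GH runs at -78.1° with length 28.5, so H = (5.877, -27.89). ∠GHR = 80.4° gives HR at 21.50° from the x-axis; with |HR| = 8.6, R = (13.88, -24.74). ∠HRK = 67.8° gives RK at 133.7° from the x-axis; with |RK| = 16.8, K = (2.272, -12.59). ∠RKW = 98.6° gives KW at -144.9° from the x-axis; with |KW| = 28.4, W = (-20.96, -28.92). ∠KWC = 68.5° gives WC at -33.40° from the x-axis; with |WC| = 23.9, C = (-1.011, -42.08). The perpendicularity gives CS at right angles to WC, so CS runs at 56.60°; with |CS| = 15.3, S = (7.411, -29.30). Then |RS| = |S − R| = 7.917.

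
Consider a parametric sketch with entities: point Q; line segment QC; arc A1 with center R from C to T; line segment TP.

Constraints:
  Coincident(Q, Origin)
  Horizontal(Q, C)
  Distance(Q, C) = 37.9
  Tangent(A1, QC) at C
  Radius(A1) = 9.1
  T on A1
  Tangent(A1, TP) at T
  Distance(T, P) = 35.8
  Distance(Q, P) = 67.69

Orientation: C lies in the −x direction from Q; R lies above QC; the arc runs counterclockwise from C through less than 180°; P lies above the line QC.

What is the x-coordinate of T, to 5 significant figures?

-30.623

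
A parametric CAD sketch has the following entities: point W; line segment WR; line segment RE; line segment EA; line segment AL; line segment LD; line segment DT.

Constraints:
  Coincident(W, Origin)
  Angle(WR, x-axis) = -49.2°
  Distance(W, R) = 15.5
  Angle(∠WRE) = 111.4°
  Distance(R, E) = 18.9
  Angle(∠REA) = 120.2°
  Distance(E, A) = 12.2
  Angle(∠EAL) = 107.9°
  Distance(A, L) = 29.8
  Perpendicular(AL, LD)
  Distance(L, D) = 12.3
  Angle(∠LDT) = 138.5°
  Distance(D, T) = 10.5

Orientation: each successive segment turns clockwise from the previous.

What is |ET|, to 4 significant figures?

27.93

The perpendicularity gives LD at right angles to AL, so LD runs at 20.30°; with |LD| = 12.3, D = (-9.679, 3.254). ∠LDT = 138.5° gives DT at -21.20° from the x-axis; with |DT| = 10.5, T = (0.1108, -0.5435). Then |ET| = |T − E| = 27.93.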